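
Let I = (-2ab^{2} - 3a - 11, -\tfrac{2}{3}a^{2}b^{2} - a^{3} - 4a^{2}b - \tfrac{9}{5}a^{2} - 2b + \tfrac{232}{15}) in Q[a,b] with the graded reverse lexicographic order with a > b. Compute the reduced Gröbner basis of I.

f_1 = -2ab^{2} - 3a - 11, LT = ab^{2}.
f_2 = -\tfrac{2}{3}a^{2}b^{2} - a^{3} - 4a^{2}b - \tfrac{9}{5}a^{2} - 2b + \tfrac{232}{15}, LT = a^{2}b^{2}.

S(f_1,f_2): lcm = a^{2}b^{2}. S = -\tfrac{3}{2}a^{3} - 6a^{2}b - \tfrac{6}{5}a^{2} + \tfrac{11}{2}a - 3b + \tfrac{116}{5}.
  leading term a^{3}: no divisor's leading term divides it; move -\tfrac{3}{2}a^{3} to the remainder.
  leading term a^{2}b: no divisor's leading term divides it; move -6a^{2}b to the remainder.
  leading term a^{2}: no divisor's leading term divides it; move -\tfrac{6}{5}a^{2} to the remainder.
  leading term a: no divisor's leading term divides it; move \tfrac{11}{2}a to the remainder.
  leading term b: no divisor's leading term divides it; move -3b to the remainder.
  leading term 1: no divisor's leading term divides it; move \tfrac{116}{5} to the remainder.
  remainder -\tfrac{3}{2}a^{3} - 6a^{2}b - \tfrac{6}{5}a^{2} + \tfrac{11}{2}a - 3b + \tfrac{116}{5} ≠ 0; add g_3 = -\tfrac{3}{2}a^{3} - 6a^{2}b - \tfrac{6}{5}a^{2} + \tfrac{11}{2}a - 3b + \tfrac{116}{5} to the basis.

S(f_1,g_3): lcm = a^{3}b^{2}. S = -4a^{2}b^{3} - \tfrac{4}{5}a^{2}b^{2} + \tfrac{3}{2}a^{3} + \tfrac{11}{3}ab^{2} - 2b^{3} + \tfrac{11}{2}a^{2} + \tfrac{232}{15}b^{2}.
  leading term a^{2}b^{3}: subtract (2ab)·f_1 from -4a^{2}b^{3} - \tfrac{4}{5}a^{2}b^{2} + \tfrac{3}{2}a^{3} + \tfrac{11}{3}ab^{2} - 2b^{3} + \tfrac{11}{2}a^{2} + \tfrac{232}{15}b^{2} → -\tfrac{4}{5}a^{2}b^{2} + \tfrac{3}{2}a^{3} + 6a^{2}b + \tfrac{11}{3}ab^{2} - 2b^{3} + \tfrac{11}{2}a^{2} + 22ab + \tfrac{232}{15}b^{2}
  leading term a^{2}b^{2}: subtract (\tfrac{2}{5}a)·f_1 from -\tfrac{4}{5}a^{2}b^{2} + \tfrac{3}{2}a^{3} + 6a^{2}b + \tfrac{11}{3}ab^{2} - 2b^{3} + \tfrac{11}{2}a^{2} + 22ab + \tfrac{232}{15}b^{2} → \tfrac{3}{2}a^{3} + 6a^{2}b + \tfrac{11}{3}ab^{2} - 2b^{3} + \tfrac{67}{10}a^{2} + 22ab + \tfrac{232}{15}b^{2} + \tfrac{22}{5}a
  leading term a^{3}: subtract (-1)·g_3 from \tfrac{3}{2}a^{3} + 6a^{2}b + \tfrac{11}{3}ab^{2} - 2b^{3} + \tfrac{67}{10}a^{2} + 22ab + \tfrac{232}{15}b^{2} + \tfrac{22}{5}a → \tfrac{11}{3}ab^{2} - 2b^{3} + \tfrac{11}{2}a^{2} + 22ab + \tfrac{232}{15}b^{2} + \tfrac{99}{10}a - 3b + \tfrac{116}{5}
  leading term ab^{2}: subtract (-\tfrac{11}{6})·f_1 from \tfrac{11}{3}ab^{2} - 2b^{3} + \tfrac{11}{2}a^{2} + 22ab + \tfrac{232}{15}b^{2} + \tfrac{99}{10}a - 3b + \tfrac{116}{5} → -2b^{3} + \tfrac{11}{2}a^{2} + 22ab + \tfrac{232}{15}b^{2} + \tfrac{22}{5}a - 3b + \tfrac{91}{30}
  leading term b^{3}: no divisor's leading term divides it; move -2b^{3} to the remainder.
  leading term a^{2}: no divisor's leading term divides it; move \tfrac{11}{2}a^{2} to the remainder.
  leading term ab: no divisor's leading term divides it; move 22ab to the remainder.
  leading term b^{2}: no divisor's leading term divides it; move \tfrac{232}{15}b^{2} to the remainder.
  leading term a: no divisor's leading term divides it; move \tfrac{22}{5}a to the remainder.
  leading term b: no divisor's leading term divides it; move -3b to the remainder.
  leading term 1: no divisor's leading term divides it; move \tfrac{91}{30} to the remainder.
  remainder -2b^{3} + \tfrac{11}{2}a^{2} + 22ab + \tfrac{232}{15}b^{2} + \tfrac{22}{5}a - 3b + \tfrac{91}{30} ≠ 0; add g_4 = -2b^{3} + \tfrac{11}{2}a^{2} + 22ab + \tfrac{232}{15}b^{2} + \tfrac{22}{5}a - 3b + \tfrac{91}{30} to the basis.

The other S-polynomials (S(f_2,g_3), S(f_1,g_4), S(f_2,g_4), S(g_3,g_4)) all reduce to 0 modulo the current basis, so we have a Gröbner basis.
Inter-reduce: drop elements whose leading term is divisible by another's, tail-reduce, and make monic.

G = {a^{3} + 4a^{2}b + \tfrac{4}{5}a^{2} - \tfrac{11}{3}a + 2b - \tfrac{232}{15}, ab^{2} + \tfrac{3}{2}a + \tfrac{11}{2}, b^{3} - \tfrac{11}{4}a^{2} - 11ab - \tfrac{116}{15}b^{2} - \tfrac{11}{5}a + \tfrac{3}{2}b - \tfrac{91}{60}}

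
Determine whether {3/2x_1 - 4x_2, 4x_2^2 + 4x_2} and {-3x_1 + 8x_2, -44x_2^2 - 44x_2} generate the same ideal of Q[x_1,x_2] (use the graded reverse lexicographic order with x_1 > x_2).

Two ideals are equal iff their reduced Gröbner bases coincide (the reduced basis is unique for a fixed ordering).
Buchberger on the first generating set:
f_1 = 3/2x_1 - 4x_2, LT = x_1.
f_2 = 4x_2^2 + 4x_2, LT = x_2^2.

The S-polynomials (S(f_1,f_2)) all reduce to 0 modulo the current basis, so we have a Gröbner basis.
Inter-reduce: drop elements whose leading term is divisible by another's, tail-reduce, and make monic.
Reduced Gröbner basis: {x_2^2 + x_2, x_1 - 8/3x_2}.

Buchberger on the second generating set:
h_1 = -3x_1 + 8x_2, LT = x_1.
h_2 = -44x_2^2 - 44x_2, LT = x_2^2.

The S-polynomials (S(h_1,h_2)) all reduce to 0 modulo the current basis, so we have a Gröbner basis.
Inter-reduce: drop elements whose leading term is divisible by another's, tail-reduce, and make monic.
Reduced Gröbner basis: {x_2^2 + x_2, x_1 - 8/3x_2}.

The two bases agree; hence the ideals are identical.

Yes, the ideals are equal.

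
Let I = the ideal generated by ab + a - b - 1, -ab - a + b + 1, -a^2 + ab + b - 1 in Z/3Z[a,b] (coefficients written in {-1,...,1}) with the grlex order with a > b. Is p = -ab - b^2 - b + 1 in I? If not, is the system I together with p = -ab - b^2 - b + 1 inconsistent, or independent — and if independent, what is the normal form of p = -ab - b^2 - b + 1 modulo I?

First compute the reduced Gröbner basis of I by Buchberger's algorithm.
f_1 = ab + a - b - 1, LT = ab.
f_2 = -ab - a + b + 1, LT = ab.
f_3 = -a^2 + ab + b - 1, LT = a^2.

S(f_1,f_3): lcm = a^2b. S = ab^2 + a^2 - ab + b^2 - a - b.
  leading term ab^2: subtract (b)·f_1 from ab^2 + a^2 - ab + b^2 - a - b → a^2 + ab - b^2 - a
  leading term a^2: subtract (-1)·f_3 from a^2 + ab - b^2 - a → -ab - b^2 - a + b - 1
  leading term ab: subtract (-1)·f_1 from -ab - b^2 - a + b - 1 → -b^2 + 1
  leading term b^2: no divisor's leading term divides it; move -b^2 to the remainder.
  leading term 1: no divisor's leading term divides it; move 1 to the remainder.
  remainder -b^2 + 1 ≠ 0; add h_4 = -b^2 + 1 to the basis.

The other S-polynomials (S(f_1,f_2), S(f_2,f_3), S(f_1,h_4), S(f_2,h_4), S(f_3,h_4)) all reduce to 0 modulo the current basis, so we have a Gröbner basis.
Inter-reduce: drop elements whose leading term is divisible by another's, tail-reduce, and make monic.
Reduced Gröbner basis: {a^2 + a + b, ab + a - b - 1, b^2 - 1}.
Label its elements g_1 = a^2 + a + b, g_2 = ab + a - b - 1, g_3 = b^2 - 1.

Reduce p = -ab - b^2 - b + 1 modulo G:
  leading term ab: subtract (-1)·g_2 from -ab - b^2 - b + 1 → -b^2 + a + b
  leading term b^2: subtract (-1)·g_3 from -b^2 + a + b → a + b - 1
  leading term a: no divisor's leading term divides it; move a to the remainder.
  leading term b: no divisor's leading term divides it; move b to the remainder.
  leading term 1: no divisor's leading term divides it; move -1 to the remainder.
  normal form = a + b - 1.
The normal form is nonzero, so p ∉ I. Since p minus its normal form lies in I, I + (p) = I + (r) where r = a + b - 1; decide whether this ideal is the whole ring.
Run Buchberger on G together with r (pairs among the g_i already reduce to 0 since G is a Gröbner basis):
g_1 = a^2 + a + b, LT = a^2.
g_2 = ab + a - b - 1, LT = ab.
g_3 = b^2 - 1, LT = b^2.
r = a + b - 1, LT = a.

S(g_1,r): lcm = a^2. S = -ab - a + b.
  leading term ab: subtract (-1)·g_2 from -ab - a + b → -1
  leading term 1: no divisor's leading term divides it; move -1 to the remainder.
  remainder -1 ≠ 0; add m_5 = -1 to the basis.

The other S-polynomials (S(g_1,g_2), S(g_1,g_3), S(g_2,g_3), S(g_2,r), S(g_3,r), S(g_1,m_5), S(g_2,m_5), S(g_3,m_5), S(r,m_5)) all reduce to 0 modulo the current basis, so we have a Gröbner basis.
Inter-reduce: drop elements whose leading term is divisible by another's, tail-reduce, and make monic.
Reduced Gröbner basis: {1}.
The reduced Gröbner basis of I + (p) is {1}: the ideal is the whole ring, so the enlarged system has no common solution — adjoining p is inconsistent.

Ideal membership is decidable via reduction modulo a Gröbner basis.

Adjoining -ab - b^2 - b + 1 makes the ideal the whole ring: the system is inconsistent.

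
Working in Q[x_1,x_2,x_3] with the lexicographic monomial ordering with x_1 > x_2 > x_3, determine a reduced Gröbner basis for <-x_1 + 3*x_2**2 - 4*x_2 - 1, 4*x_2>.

f_1 = -x_1 + 3*x_2**2 - 4*x_2 - 1, LT = x_1.
f_2 = 4*x_2, LT = x_2.

S(f_1,f_2): leading monomials are coprime, so the S-polynomial reduces to 0 (Buchberger's first criterion).
Every S-polynomial of the final basis reduces to 0, so we have a Gröbner basis.

G = {x_1 + 1, x_2}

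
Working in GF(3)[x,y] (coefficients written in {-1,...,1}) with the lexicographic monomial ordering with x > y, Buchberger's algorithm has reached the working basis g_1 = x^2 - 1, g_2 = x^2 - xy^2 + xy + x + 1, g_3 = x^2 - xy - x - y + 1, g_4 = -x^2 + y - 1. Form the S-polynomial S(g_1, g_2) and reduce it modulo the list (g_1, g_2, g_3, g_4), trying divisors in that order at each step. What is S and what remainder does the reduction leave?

S(g_1, g_2) = xy^2 - xy - x + 1; remainder on division = xy^2 - xy - x + 1.

lcm(LM(g_1), LM(g_2)) = x^2.
S = (lcm/LT(g_1))·g_1 − (lcm/LT(g_2))·g_2 = xy^2 - xy - x + 1.
Reduce S modulo (g_1, g_2, g_3, g_4) in that order:
  leading term xy^2: no divisor's leading term divides it; move xy^2 to the remainder.
  leading term xy: no divisor's leading term divides it; move -xy to the remainder.
  leading term x: no divisor's leading term divides it; move -x to the remainder.
  leading term 1: no divisor's leading term divides it; move 1 to the remainder.
The remainder xy^2 - xy - x + 1 is nonzero, so it would be added as the next basis element.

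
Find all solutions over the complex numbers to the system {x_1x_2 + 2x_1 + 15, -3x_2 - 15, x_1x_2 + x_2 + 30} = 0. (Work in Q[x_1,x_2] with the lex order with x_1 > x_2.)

Compute a lex Gröbner basis by Buchberger's algorithm.
f_1 = x_1x_2 + 2x_1 + 15, LT = x_1x_2.
f_2 = -3x_2 - 15, LT = x_2.
f_3 = x_1x_2 + x_2 + 30, LT = x_1x_2.

S(f_1,f_2): lcm = x_1x_2. S = -3x_1 + 15.
  leading term x_1: no divisor's leading term divides it; move -3x_1 to the remainder.
  leading term 1: no divisor's leading term divides it; move 15 to the remainder.
  remainder -3x_1 + 15 ≠ 0; add h_4 = -3x_1 + 15 to the basis.

The other S-polynomials (S(f_1,f_3), S(f_2,f_3), S(f_1,h_4), S(f_2,h_4), S(f_3,h_4)) all reduce to 0 modulo the current basis, so we have a Gröbner basis.
Inter-reduce: drop elements whose leading term is divisible by another's, tail-reduce, and make monic.
Reduced Gröbner basis: {x_1 - 5, x_2 + 5}.

Elimination: the polynomial x_2 + 5 lies in the elimination ideal for x_2, so x_2 ∈ {-5}. For each such x_2, the remaining basis elements (now univariate) give the rest of the solution.
  x_2 = -5: the earlier basis element becomes x_1 - 5 = 0, giving x_1 = 5 — point (5, -5).
Check: every point annihilates each of the original generators.
This is the nonlinear analogue of row-reducing a linear system.

{(5, -5)}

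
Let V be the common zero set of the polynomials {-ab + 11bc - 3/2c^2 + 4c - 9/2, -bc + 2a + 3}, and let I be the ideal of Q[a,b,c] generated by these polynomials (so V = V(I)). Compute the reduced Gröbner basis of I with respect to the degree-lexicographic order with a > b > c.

This is the nonlinear analogue of row-reducing a linear system.

f_1 = -ab + 11bc - 3/2c^2 + 4c - 9/2, LT = ab.
f_2 = -bc + 2a + 3, LT = bc.

S(f_1,f_2): lcm = abc. S = -11bc^2 + 3/2c^3 + 2a^2 - 4c^2 + 3a + 9/2c.
  leading term bc^2: subtract (11c)·f_2 from -11bc^2 + 3/2c^3 + 2a^2 - 4c^2 + 3a + 9/2c → 3/2c^3 + 2a^2 - 22ac - 4c^2 + 3a - 57/2c
  leading term c^3: no divisor's leading term divides it; move 3/2c^3 to the remainder.
  leading term a^2: no divisor's leading term divides it; move 2a^2 to the remainder.
  leading term ac: no divisor's leading term divides it; move -22ac to the remainder.
  leading term c^2: no divisor's leading term divides it; move -4c^2 to the remainder.
  leading term a: no divisor's leading term divides it; move 3a to the remainder.
  leading term c: no divisor's leading term divides it; move -57/2c to the remainder.
  remainder 3/2c^3 + 2a^2 - 22ac - 4c^2 + 3a - 57/2c ≠ 0; add g_3 = 3/2c^3 + 2a^2 - 22ac - 4c^2 + 3a - 57/2c to the basis.

The other S-polynomials (S(f_1,g_3), S(f_2,g_3)) all reduce to 0 modulo the current basis, so we have a Gröbner basis.

G = {c^3 + 4/3a^2 - 44/3ac - 8/3c^2 + 2a - 19c, ab + 3/2c^2 - 22a - 4c - 57/2, bc - 2a - 3}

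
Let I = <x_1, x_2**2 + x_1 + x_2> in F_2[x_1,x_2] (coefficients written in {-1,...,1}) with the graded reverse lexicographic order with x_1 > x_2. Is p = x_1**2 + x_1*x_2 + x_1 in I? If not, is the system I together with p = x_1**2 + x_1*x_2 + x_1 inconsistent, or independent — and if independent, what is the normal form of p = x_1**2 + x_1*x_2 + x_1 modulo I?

x_1**2 + x_1*x_2 + x_1 lies in I (it reduces to 0).

First compute the reduced Gröbner basis of I by Buchberger's algorithm.
f_1 = x_1, LT = x_1.
f_2 = x_2**2 + x_1 + x_2, LT = x_2**2.

The S-polynomials (S(f_1,f_2)) all reduce to 0 modulo the current basis, so we have a Gröbner basis.
Inter-reduce: drop elements whose leading term is divisible by another's, tail-reduce, and make monic.
Reduced Gröbner basis: {x_2**2 + x_2, x_1}.
Label its elements g_1 = x_2**2 + x_2, g_2 = x_1.

Reduce p = x_1**2 + x_1*x_2 + x_1 modulo G:
  leading term x_1**2: subtract (x_1)·g_2 from x_1**2 + x_1*x_2 + x_1 → x_1*x_2 + x_1
  leading term x_1*x_2: subtract (x_2)·g_2 from x_1*x_2 + x_1 → x_1
  leading term x_1: subtract (1)·g_2 from x_1 → 0
  normal form = 0.
Since the normal form is 0, p ∈ I.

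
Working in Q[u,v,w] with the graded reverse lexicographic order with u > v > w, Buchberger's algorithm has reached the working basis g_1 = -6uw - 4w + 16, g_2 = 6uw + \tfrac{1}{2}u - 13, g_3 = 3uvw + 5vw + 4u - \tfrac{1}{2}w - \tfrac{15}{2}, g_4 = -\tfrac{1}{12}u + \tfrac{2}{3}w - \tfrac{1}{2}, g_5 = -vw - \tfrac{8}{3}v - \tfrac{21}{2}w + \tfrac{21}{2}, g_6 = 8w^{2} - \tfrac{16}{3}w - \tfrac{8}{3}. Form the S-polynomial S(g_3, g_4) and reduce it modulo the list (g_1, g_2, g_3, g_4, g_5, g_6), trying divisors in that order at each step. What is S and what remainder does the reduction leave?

S(g_3, g_4) = 8vw^{2} - \tfrac{13}{3}vw + \tfrac{4}{3}u - \tfrac{1}{6}w - \tfrac{5}{2}; remainder on division = \tfrac{616}{9}v + 308w - 308.

lcm(LM(g_3), LM(g_4)) = uvw.
S = (lcm/LT(g_3))·g_3 − (lcm/LT(g_4))·g_4 = 8vw^{2} - \tfrac{13}{3}vw + \tfrac{4}{3}u - \tfrac{1}{6}w - \tfrac{5}{2}.
Reduce S modulo (g_1, g_2, g_3, g_4, g_5, g_6) in that order:
  leading term vw^{2}: subtract (-8w)·g_5 from 8vw^{2} - \tfrac{13}{3}vw + \tfrac{4}{3}u - \tfrac{1}{6}w - \tfrac{5}{2} → -\tfrac{77}{3}vw - 84w^{2} + \tfrac{4}{3}u + \tfrac{503}{6}w - \tfrac{5}{2}
  leading term vw: subtract (\tfrac{77}{3})·g_5 from -\tfrac{77}{3}vw - 84w^{2} + \tfrac{4}{3}u + \tfrac{503}{6}w - \tfrac{5}{2} → -84w^{2} + \tfrac{4}{3}u + \tfrac{616}{9}v + \tfrac{1060}{3}w - 272
  leading term w^{2}: subtract (-\tfrac{21}{2})·g_6 from -84w^{2} + \tfrac{4}{3}u + \tfrac{616}{9}v + \tfrac{1060}{3}w - 272 → \tfrac{4}{3}u + \tfrac{616}{9}v + \tfrac{892}{3}w - 300
  leading term u: subtract (-16)·g_4 from \tfrac{4}{3}u + \tfrac{616}{9}v + \tfrac{892}{3}w - 300 → \tfrac{616}{9}v + 308w - 308
  leading term v: no divisor's leading term divides it; move \tfrac{616}{9}v to the remainder.
  leading term w: no divisor's leading term divides it; move 308w to the remainder.
  leading term 1: no divisor's leading term divides it; move -308 to the remainder.
The remainder \tfrac{616}{9}v + 308w - 308 is nonzero, so it would be added as the next basis element.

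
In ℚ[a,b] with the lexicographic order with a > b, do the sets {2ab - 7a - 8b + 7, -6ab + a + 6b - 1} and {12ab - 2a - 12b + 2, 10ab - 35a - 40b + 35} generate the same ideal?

Two ideals are equal iff their reduced Gröbner bases coincide (the reduced basis is unique for a fixed ordering).
Buchberger on the first generating set:
f_1 = 2ab - 7a - 8b + 7, LT = ab.
f_2 = -6ab + a + 6b - 1, LT = ab.

S(f_1,f_2): lcm = ab. S = -10/3a - 3b + 10/3.
  leading term a: no divisor's leading term divides it; move -10/3a to the remainder.
  leading term b: no divisor's leading term divides it; move -3b to the remainder.
  leading term 1: no divisor's leading term divides it; move 10/3 to the remainder.
  remainder -10/3a - 3b + 10/3 ≠ 0; add g_3 = -10/3a - 3b + 10/3 to the basis.

S(f_1,g_3): lcm = ab. S = -7/2a - 9/10b² - 3b + 7/2.
  leading term a: subtract (21/20)·g_3 from -7/2a - 9/10b² - 3b + 7/2 → -9/10b² + 3/20b
  leading term b²: no divisor's leading term divides it; move -9/10b² to the remainder.
  leading term b: no divisor's leading term divides it; move 3/20b to the remainder.
  remainder -9/10b² + 3/20b ≠ 0; add g_4 = -9/10b² + 3/20b to the basis.

The other S-polynomials (S(f_2,g_3), S(f_1,g_4), S(f_2,g_4), S(g_3,g_4)) all reduce to 0 modulo the current basis, so we have a Gröbner basis.
Inter-reduce: drop elements whose leading term is divisible by another's, tail-reduce, and make monic.
Reduced Gröbner basis: {a + 9/10b - 1, b² - ⅙b}.

Buchberger on the second generating set:
h_1 = 12ab - 2a - 12b + 2, LT = ab.
h_2 = 10ab - 35a - 40b + 35, LT = ab.

S(h_1,h_2): lcm = ab. S = 10/3a + 3b - 10/3.
  leading term a: no divisor's leading term divides it; move 10/3a to the remainder.
  leading term b: no divisor's leading term divides it; move 3b to the remainder.
  leading term 1: no divisor's leading term divides it; move -10/3 to the remainder.
  remainder 10/3a + 3b - 10/3 ≠ 0; add k_3 = 10/3a + 3b - 10/3 to the basis.

S(h_1,k_3): lcm = ab. S = -⅙a - 9/10b² + ⅙.
  leading term a: subtract (-1/20)·k_3 from -⅙a - 9/10b² + ⅙ → -9/10b² + 3/20b
  leading term b²: no divisor's leading term divides it; move -9/10b² to the remainder.
  leading term b: no divisor's leading term divides it; move 3/20b to the remainder.
  remainder -9/10b² + 3/20b ≠ 0; add k_4 = -9/10b² + 3/20b to the basis.

The other S-polynomials (S(h_2,k_3), S(h_1,k_4), S(h_2,k_4), S(k_3,k_4)) all reduce to 0 modulo the current basis, so we have a Gröbner basis.
Inter-reduce: drop elements whose leading term is divisible by another's, tail-reduce, and make monic.
Reduced Gröbner basis: {a + 9/10b - 1, b² - ⅙b}.

These coincide, so the ideals are equal.

Yes, the ideals are equal.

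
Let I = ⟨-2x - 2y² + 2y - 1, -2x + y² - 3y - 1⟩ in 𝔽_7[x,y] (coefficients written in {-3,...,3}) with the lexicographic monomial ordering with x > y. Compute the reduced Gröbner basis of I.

G = {x + 3y - 3, y² + 3y}

f_1 = -2x - 2y² + 2y - 1, LT = x.
f_2 = -2x + y² - 3y - 1, LT = x.

S(f_1,f_2): lcm = x. S = -2y² + y.
  reduce S modulo (f_1, f_2):
  remainder -2y² + y ≠ 0; add g_3 = -2y² + y to the basis.

The other S-polynomials (S(f_1,g_3), S(f_2,g_3)) all reduce to 0 modulo the current basis, so we have a Gröbner basis.
Inter-reduce: drop elements whose leading term is divisible by another's, tail-reduce, and make monic.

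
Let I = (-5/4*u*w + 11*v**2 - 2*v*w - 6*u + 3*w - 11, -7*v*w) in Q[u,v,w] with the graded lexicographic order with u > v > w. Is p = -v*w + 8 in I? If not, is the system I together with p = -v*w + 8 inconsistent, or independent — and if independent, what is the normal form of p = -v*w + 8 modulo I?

First compute the reduced Gröbner basis of I by Buchberger's algorithm.
f_1 = -5/4*u*w + 11*v**2 - 2*v*w - 6*u + 3*w - 11, LT = u*w.
f_2 = -7*v*w, LT = v*w.

S(f_1,f_2): lcm = u*v*w. S = -44/5*v**3 + 8/5*v**2*w + 24/5*u*v - 12/5*v*w + 44/5*v.
  leading term v**3: no divisor's leading term divides it; move -44/5*v**3 to the remainder.
  leading term v**2*w: subtract (-8/35*v)·f_2 from 8/5*v**2*w + 24/5*u*v - 12/5*v*w + 44/5*v → 24/5*u*v - 12/5*v*w + 44/5*v
  leading term u*v: no divisor's leading term divides it; move 24/5*u*v to the remainder.
  leading term v*w: subtract (12/35)·f_2 from -12/5*v*w + 44/5*v → 44/5*v
  leading term v: no divisor's leading term divides it; move 44/5*v to the remainder.
  remainder -44/5*v**3 + 24/5*u*v + 44/5*v ≠ 0; add h_3 = -44/5*v**3 + 24/5*u*v + 44/5*v to the basis.

S(f_1,h_3): leading monomials are coprime, so the S-polynomial reduces to 0 (Buchberger's first criterion).
S(f_2,h_3): lcm = v**3*w. S = 6/11*u*v*w + v*w.
  leading term u*v*w: subtract (-24/55*v)·f_1 from 6/11*u*v*w + v*w → 24/5*v**3 - 48/55*v**2*w - 144/55*u*v + 127/55*v*w - 24/5*v
  leading term v**3: subtract (-6/11)·h_3 from 24/5*v**3 - 48/55*v**2*w - 144/55*u*v + 127/55*v*w - 24/5*v → -48/55*v**2*w + 127/55*v*w
  leading term v**2*w: subtract (48/385*v)·f_2 from -48/55*v**2*w + 127/55*v*w → 127/55*v*w
  leading term v*w: subtract (-127/385)·f_2 from 127/55*v*w → 0
  remainder 0.

Every S-polynomial of the final basis reduces to 0, so we have a Gröbner basis.
Inter-reduce: drop elements whose leading term is divisible by another's, tail-reduce, and make monic.
Reduced Gröbner basis: {v**3 - 6/11*u*v - v, u*w - 44/5*v**2 + 24/5*u - 12/5*w + 44/5, v*w}.
Label its elements g_1 = v**3 - 6/11*u*v - v, g_2 = u*w - 44/5*v**2 + 24/5*u - 12/5*w + 44/5, g_3 = v*w.

Reduce p = -v*w + 8 modulo G:
  leading term v*w: subtract (-1)·g_3 from -v*w + 8 → 8
  leading term 1: no divisor's leading term divides it; move 8 to the remainder.
  normal form = 8.
The normal form is nonzero, so p ∉ I. Since p minus its normal form lies in I, I + (p) = I + (r) where r = 8; decide whether this ideal is the whole ring.
Here r = 8 is a nonzero constant, hence a unit: 1 ∈ I + (p), the Gröbner basis of I + (p) is {1}, and the enlarged system has no common solution — adjoining p is inconsistent.

The remainder on division by a Gröbner basis is unique — it is the normal form.

Adjoining -v*w + 8 makes the ideal the whole ring: the system is inconsistent.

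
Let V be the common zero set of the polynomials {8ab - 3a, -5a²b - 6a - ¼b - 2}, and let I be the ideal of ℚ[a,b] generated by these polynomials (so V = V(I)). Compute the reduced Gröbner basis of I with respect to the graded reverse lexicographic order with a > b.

G = {a² + 16/5a + 2/15b + 16/15, ab - ⅜a, b² + 61/8b - 3}

Buchberger's algorithm terminates because the ascending chain of leading-term ideals stabilizes.

f_1 = 8ab - 3a, LT = ab.
f_2 = -5a²b - 6a - ¼b - 2, LT = a²b.

S(f_1,f_2): lcm = a²b. S = -⅜a² - 6/5a - 1/20b - ⅖.
  leading term a²: no divisor's leading term divides it; move -⅜a² to the remainder.
  leading term a: no divisor's leading term divides it; move -6/5a to the remainder.
  leading term b: no divisor's leading term divides it; move -1/20b to the remainder.
  leading term 1: no divisor's leading term divides it; move -⅖ to the remainder.
  remainder -⅜a² - 6/5a - 1/20b - ⅖ ≠ 0; add g_3 = -⅜a² - 6/5a - 1/20b - ⅖ to the basis.

S(f_1,g_3): lcm = a²b. S = -⅜a² - 16/5ab - 2/15b² - 16/15b.
  leading term a²: subtract (1)·g_3 from -⅜a² - 16/5ab - 2/15b² - 16/15b → -16/5ab - 2/15b² + 6/5a - 61/60b + ⅖
  leading term ab: subtract (-⅖)·f_1 from -16/5ab - 2/15b² + 6/5a - 61/60b + ⅖ → -2/15b² - 61/60b + ⅖
  leading term b²: no divisor's leading term divides it; move -2/15b² to the remainder.
  leading term b: no divisor's leading term divides it; move -61/60b to the remainder.
  leading term 1: no divisor's leading term divides it; move ⅖ to the remainder.
  remainder -2/15b² - 61/60b + ⅖ ≠ 0; add g_4 = -2/15b² - 61/60b + ⅖ to the basis.

S(f_2,g_3): lcm = a²b. S = -16/5ab - 2/15b² + 6/5a - 61/60b + ⅖.
  leading term ab: subtract (-⅖)·f_1 from -16/5ab - 2/15b² + 6/5a - 61/60b + ⅖ → -2/15b² - 61/60b + ⅖
  leading term b²: subtract (1)·g_4 from -2/15b² - 61/60b + ⅖ → 0
  remainder 0.

S(f_1,g_4): lcm = ab². S = -8ab + 3a.
  leading term ab: subtract (-1)·f_1 from -8ab + 3a → 0
  remainder 0.

S(f_2,g_4): lcm = a²b². S = -61/8a²b + 3a² + 6/5ab + 1/20b² + ⅖b.
  leading term a²b: subtract (-61/64a)·f_1 from -61/8a²b + 3a² + 6/5ab + 1/20b² + ⅖b → 9/64a² + 6/5ab + 1/20b² + ⅖b
  leading term a²: subtract (-⅜)·g_3 from 9/64a² + 6/5ab + 1/20b² + ⅖b → 6/5ab + 1/20b² - 9/20a + 61/160b - 3/20
  leading term ab: subtract (3/20)·f_1 from 6/5ab + 1/20b² - 9/20a + 61/160b - 3/20 → 1/20b² + 61/160b - 3/20
  leading term b²: subtract (-⅜)·g_4 from 1/20b² + 61/160b - 3/20 → 0
  remainder 0.

S(g_3,g_4): leading monomials are coprime, so the S-polynomial reduces to 0 (Buchberger's first criterion).
Every S-polynomial of the final basis reduces to 0, so we have a Gröbner basis.
Inter-reduce: drop elements whose leading term is divisible by another's, tail-reduce, and make monic.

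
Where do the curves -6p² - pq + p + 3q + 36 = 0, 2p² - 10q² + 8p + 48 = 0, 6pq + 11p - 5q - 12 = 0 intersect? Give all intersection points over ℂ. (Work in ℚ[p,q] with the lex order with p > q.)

Compute a lex Gröbner basis by Buchberger's algorithm.
f_1 = -6p² - pq + p + 3q + 36, LT = p².
f_2 = 2p² + 8p - 10q² + 48, LT = p².
f_3 = 6pq + 11p - 5q - 12, LT = pq.

S(f_1,f_2): lcm = p². S = ⅙pq - 25/6p + 5q² - ½q - 30.
  reduce S modulo (f_1, f_2, f_3):
  remainder -161/36p + 5q² - 13/36q - 89/3 ≠ 0; add h_4 = -161/36p + 5q² - 13/36q - 89/3 to the basis.

S(f_1,f_3): lcm = p²q. S = -11/6p² + ⅙pq² + ⅔pq + 2p - ½q² - 6q.
  reduce S modulo (f_1, f_2, f_3, h_4):
  remainder 967/5796q² - 17579/2898q - 6182/483 ≠ 0; add h_5 = 967/5796q² - 17579/2898q - 6182/483 to the basis.

S(f_2,f_3): lcm = p²q. S = -11/6p² + 29/6pq + 2p - 5q³ + 24q.
  reduce S modulo (f_1, f_2, f_3, h_4, h_5):
  remainder -6806628878/935089q - 13613257756/935089 ≠ 0; add h_6 = -6806628878/935089q - 13613257756/935089 to the basis.

The other S-polynomials (S(f_1,h_4), S(f_2,h_4), S(f_3,h_4), S(f_1,h_5), S(f_2,h_5), S(f_3,h_5), S(h_4,h_5), S(f_1,h_6), S(f_2,h_6), S(f_3,h_6), S(h_4,h_6), S(h_5,h_6)) all reduce to 0 modulo the current basis, so we have a Gröbner basis.
Inter-reduce: drop elements whose leading term is divisible by another's, tail-reduce, and make monic.
Reduced Gröbner basis: {p + 2, q + 2}.

From the last basis element, q + 2 = 0, so q takes values in {-2}. Each choice, substituted upward through the basis, yields the corresponding point(s) of the solution set.
  q = -2: the earlier basis element becomes p + 2 = 0, giving p = -2 — point (-2, -2).

{(-2, -2)}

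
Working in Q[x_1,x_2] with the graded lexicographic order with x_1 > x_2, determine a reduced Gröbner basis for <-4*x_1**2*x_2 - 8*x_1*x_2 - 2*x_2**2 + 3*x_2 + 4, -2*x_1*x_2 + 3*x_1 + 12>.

G = {x_2**3 - 3*x_2**2 + 18*x_1 + 97/4*x_2 + 75, x_1**2 + 1/3*x_2**2 + 6*x_1 - 1/2*x_2 + 22/3, x_1*x_2 - 3/2*x_1 - 6}

f_1 = -4*x_1**2*x_2 - 8*x_1*x_2 - 2*x_2**2 + 3*x_2 + 4, LT = x_1**2*x_2.
f_2 = -2*x_1*x_2 + 3*x_1 + 12, LT = x_1*x_2.

S(f_1,f_2): lcm = x_1**2*x_2. S = 3/2*x_1**2 + 2*x_1*x_2 + 1/2*x_2**2 + 6*x_1 - 3/4*x_2 - 1.
  leading term x_1**2: no divisor's leading term divides it; move 3/2*x_1**2 to the remainder.
  leading term x_1*x_2: subtract (-1)·f_2 from 2*x_1*x_2 + 1/2*x_2**2 + 6*x_1 - 3/4*x_2 - 1 → 1/2*x_2**2 + 9*x_1 - 3/4*x_2 + 11
  leading term x_2**2: no divisor's leading term divides it; move 1/2*x_2**2 to the remainder.
  leading term x_1: no divisor's leading term divides it; move 9*x_1 to the remainder.
  leading term x_2: no divisor's leading term divides it; move -3/4*x_2 to the remainder.
  leading term 1: no divisor's leading term divides it; move 11 to the remainder.
  remainder 3/2*x_1**2 + 1/2*x_2**2 + 9*x_1 - 3/4*x_2 + 11 ≠ 0; add g_3 = 3/2*x_1**2 + 1/2*x_2**2 + 9*x_1 - 3/4*x_2 + 11 to the basis.

S(f_1,g_3): lcm = x_1**2*x_2. S = -1/3*x_2**3 - 4*x_1*x_2 + x_2**2 - 97/12*x_2 - 1.
  leading term x_2**3: no divisor's leading term divides it; move -1/3*x_2**3 to the remainder.
  leading term x_1*x_2: subtract (2)·f_2 from -4*x_1*x_2 + x_2**2 - 97/12*x_2 - 1 → x_2**2 - 6*x_1 - 97/12*x_2 - 25
  leading term x_2**2: no divisor's leading term divides it; move x_2**2 to the remainder.
  leading term x_1: no divisor's leading term divides it; move -6*x_1 to the remainder.
  leading term x_2: no divisor's leading term divides it; move -97/12*x_2 to the remainder.
  leading term 1: no divisor's leading term divides it; move -25 to the remainder.
  remainder -1/3*x_2**3 + x_2**2 - 6*x_1 - 97/12*x_2 - 25 ≠ 0; add g_4 = -1/3*x_2**3 + x_2**2 - 6*x_1 - 97/12*x_2 - 25 to the basis.

The other S-polynomials (S(f_2,g_3), S(f_1,g_4), S(f_2,g_4), S(g_3,g_4)) all reduce to 0 modulo the current basis, so we have a Gröbner basis.
Inter-reduce: drop elements whose leading term is divisible by another's, tail-reduce, and make monic.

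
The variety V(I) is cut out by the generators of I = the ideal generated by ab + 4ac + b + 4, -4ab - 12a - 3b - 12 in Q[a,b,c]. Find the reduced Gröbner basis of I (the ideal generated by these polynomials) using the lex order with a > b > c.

The reduced Gröbner basis is the canonical form of the ideal for this ordering.

f_1 = ab + 4ac + b + 4, LT = ab.
f_2 = -4ab - 12a - 3b - 12, LT = ab.

S(f_1,f_2): lcm = ab. S = 4ac - 3a + 1/4b + 1.
  leading term ac: no divisor's leading term divides it; move 4ac to the remainder.
  leading term a: no divisor's leading term divides it; move -3a to the remainder.
  leading term b: no divisor's leading term divides it; move 1/4b to the remainder.
  leading term 1: no divisor's leading term divides it; move 1 to the remainder.
  remainder 4ac - 3a + 1/4b + 1 ≠ 0; add g_3 = 4ac - 3a + 1/4b + 1 to the basis.

S(f_1,g_3): lcm = abc. S = 3/4ab + 4ac^2 - 1/16b^2 + bc - 1/4b + 4c.
  leading term ab: subtract (3/4)·f_1 from 3/4ab + 4ac^2 - 1/16b^2 + bc - 1/4b + 4c → 4ac^2 - 3ac - 1/16b^2 + bc - b + 4c - 3
  leading term ac^2: subtract (c)·g_3 from 4ac^2 - 3ac - 1/16b^2 + bc - b + 4c - 3 → -1/16b^2 + 3/4bc - b + 3c - 3
  leading term b^2: no divisor's leading term divides it; move -1/16b^2 to the remainder.
  leading term bc: no divisor's leading term divides it; move 3/4bc to the remainder.
  leading term b: no divisor's leading term divides it; move -b to the remainder.
  leading term c: no divisor's leading term divides it; move 3c to the remainder.
  leading term 1: no divisor's leading term divides it; move -3 to the remainder.
  remainder -1/16b^2 + 3/4bc - b + 3c - 3 ≠ 0; add g_4 = -1/16b^2 + 3/4bc - b + 3c - 3 to the basis.

S(f_2,g_3): lcm = abc. S = 3/4ab + 3ac - 1/16b^2 + 3/4bc - 1/4b + 3c.
  leading term ab: subtract (3/4)·f_1 from 3/4ab + 3ac - 1/16b^2 + 3/4bc - 1/4b + 3c → -1/16b^2 + 3/4bc - b + 3c - 3
  leading term b^2: subtract (1)·g_4 from -1/16b^2 + 3/4bc - b + 3c - 3 → 0
  remainder 0.

S(f_1,g_4): lcm = ab^2. S = 16abc - 16ab + 48ac - 48a + b^2 + 4b.
  leading term abc: subtract (16c)·f_1 from 16abc - 16ab + 48ac - 48a + b^2 + 4b → -16ab - 64ac^2 + 48ac - 48a + b^2 - 16bc + 4b - 64c
  leading term ab: subtract (-16)·f_1 from -16ab - 64ac^2 + 48ac - 48a + b^2 - 16bc + 4b - 64c → -64ac^2 + 112ac - 48a + b^2 - 16bc + 20b - 64c + 64
  leading term ac^2: subtract (-16c)·g_3 from -64ac^2 + 112ac - 48a + b^2 - 16bc + 20b - 64c + 64 → 64ac - 48a + b^2 - 12bc + 20b - 48c + 64
  leading term ac: subtract (16)·g_3 from 64ac - 48a + b^2 - 12bc + 20b - 48c + 64 → b^2 - 12bc + 16b - 48c + 48
  leading term b^2: subtract (-16)·g_4 from b^2 - 12bc + 16b - 48c + 48 → 0
  remainder 0.

S(f_2,g_4): lcm = ab^2. S = 12abc - 13ab + 48ac - 48a + 3/4b^2 + 3b.
  leading term abc: subtract (12c)·f_1 from 12abc - 13ab + 48ac - 48a + 3/4b^2 + 3b → -13ab - 48ac^2 + 48ac - 48a + 3/4b^2 - 12bc + 3b - 48c
  leading term ab: subtract (-13)·f_1 from -13ab - 48ac^2 + 48ac - 48a + 3/4b^2 - 12bc + 3b - 48c → -48ac^2 + 100ac - 48a + 3/4b^2 - 12bc + 16b - 48c + 52
  leading term ac^2: subtract (-12c)·g_3 from -48ac^2 + 100ac - 48a + 3/4b^2 - 12bc + 16b - 48c + 52 → 64ac - 48a + 3/4b^2 - 9bc + 16b - 36c + 52
  leading term ac: subtract (16)·g_3 from 64ac - 48a + 3/4b^2 - 9bc + 16b - 36c + 52 → 3/4b^2 - 9bc + 12b - 36c + 36
  leading term b^2: subtract (-12)·g_4 from 3/4b^2 - 9bc + 12b - 36c + 36 → 0
  remainder 0.

S(g_3,g_4): leading monomials are coprime, so the S-polynomial reduces to 0 (Buchberger's first criterion).
Every S-polynomial of the final basis reduces to 0, so we have a Gröbner basis.
Inter-reduce: drop elements whose leading term is divisible by another's, tail-reduce, and make monic.

G = {ab + 3a + 3/4b + 3, ac - 3/4a + 1/16b + 1/4, b^2 - 12bc + 16b - 48c + 48}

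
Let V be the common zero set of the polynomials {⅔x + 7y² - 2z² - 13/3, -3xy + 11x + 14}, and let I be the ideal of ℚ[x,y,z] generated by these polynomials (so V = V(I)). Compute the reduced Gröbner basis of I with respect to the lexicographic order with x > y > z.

G = {x + 21/2y² - 3z² - 13/2, y³ - 11/3y² - 2/7yz² - 13/21y + 22/21z² + 19/7}

f_1 = ⅔x + 7y² - 2z² - 13/3, LT = x.
f_2 = -3xy + 11x + 14, LT = xy.

S(f_1,f_2): lcm = xy. S = 11/3x + 21/2y³ - 3yz² - 13/2y + 14/3.
  leading term x: subtract (11/2)·f_1 from 11/3x + 21/2y³ - 3yz² - 13/2y + 14/3 → 21/2y³ - 77/2y² - 3yz² - 13/2y + 11z² + 57/2
  leading term y³: no divisor's leading term divides it; move 21/2y³ to the remainder.
  leading term y²: no divisor's leading term divides it; move -77/2y² to the remainder.
  leading term yz²: no divisor's leading term divides it; move -3yz² to the remainder.
  leading term y: no divisor's leading term divides it; move -13/2y to the remainder.
  leading term z²: no divisor's leading term divides it; move 11z² to the remainder.
  leading term 1: no divisor's leading term divides it; move 57/2 to the remainder.
  remainder 21/2y³ - 77/2y² - 3yz² - 13/2y + 11z² + 57/2 ≠ 0; add g_3 = 21/2y³ - 77/2y² - 3yz² - 13/2y + 11z² + 57/2 to the basis.

The other S-polynomials (S(f_1,g_3), S(f_2,g_3)) all reduce to 0 modulo the current basis, so we have a Gröbner basis.
Inter-reduce: drop elements whose leading term is divisible by another's, tail-reduce, and make monic.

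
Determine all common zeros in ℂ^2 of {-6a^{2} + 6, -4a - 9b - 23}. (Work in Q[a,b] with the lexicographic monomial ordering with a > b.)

{(1, -3), (-1, -19/9)}

Compute a lex Gröbner basis by Buchberger's algorithm.
f_1 = -6a^{2} + 6, LT = a^{2}.
f_2 = -4a - 9b - 23, LT = a.

S(f_1,f_2): lcm = a^{2}. S = -\tfrac{9}{4}ab - \tfrac{23}{4}a - 1.
  reduce S modulo (f_1, f_2):
  remainder \tfrac{81}{16}b^{2} + \tfrac{207}{8}b + \tfrac{513}{16} ≠ 0; add h_3 = \tfrac{81}{16}b^{2} + \tfrac{207}{8}b + \tfrac{513}{16} to the basis.

The other S-polynomials (S(f_1,h_3), S(f_2,h_3)) all reduce to 0 modulo the current basis, so we have a Gröbner basis.
Inter-reduce: drop elements whose leading term is divisible by another's, tail-reduce, and make monic.
Reduced Gröbner basis: {a + \tfrac{9}{4}b + \tfrac{23}{4}, b^{2} + \tfrac{46}{9}b + \tfrac{19}{3}}.

A lex Gröbner basis eliminates variables successively. Here b^{2} + \tfrac{46}{9}b + \tfrac{19}{3} depends only on b, with roots {-3, -19/9}; lifting each root through the earlier basis elements recovers the full solutions.
  b = -3: the earlier basis element becomes a - 1 = 0, giving a = 1 — point (1, -3).
  b = -19/9: the earlier basis element becomes a + 1 = 0, giving a = -1 — point (-1, -19/9).
This is the nonlinear analogue of row-reducing a linear system.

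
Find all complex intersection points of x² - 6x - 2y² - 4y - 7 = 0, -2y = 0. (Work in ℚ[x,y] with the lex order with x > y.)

Compute a lex Gröbner basis by Buchberger's algorithm.
f_1 = x² - 6x - 2y² - 4y - 7, LT = x².
f_2 = -2y, LT = y.

The S-polynomials (S(f_1,f_2)) all reduce to 0 modulo the current basis, so we have a Gröbner basis.
Inter-reduce: drop elements whose leading term is divisible by another's, tail-reduce, and make monic.
Reduced Gröbner basis: {x² - 6x - 7, y}.

From the last basis element, y = 0, so y takes values in {0}. Each choice, substituted upward through the basis, yields the corresponding point(s) of the solution set.
  y = 0: the earlier basis element becomes x² - 6x - 7 = 0, giving x = -1, 7 — points (-1, 0), (7, 0).

{(-1, 0), (7, 0)}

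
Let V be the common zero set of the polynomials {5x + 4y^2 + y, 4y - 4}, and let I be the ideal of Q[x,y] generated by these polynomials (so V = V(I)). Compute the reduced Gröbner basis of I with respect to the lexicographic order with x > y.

G = {x + 1, y - 1}

f_1 = 5x + 4y^2 + y, LT = x.
f_2 = 4y - 4, LT = y.

S(f_1,f_2): leading monomials are coprime, so the S-polynomial reduces to 0 (Buchberger's first criterion).
Every S-polynomial of the final basis reduces to 0, so we have a Gröbner basis.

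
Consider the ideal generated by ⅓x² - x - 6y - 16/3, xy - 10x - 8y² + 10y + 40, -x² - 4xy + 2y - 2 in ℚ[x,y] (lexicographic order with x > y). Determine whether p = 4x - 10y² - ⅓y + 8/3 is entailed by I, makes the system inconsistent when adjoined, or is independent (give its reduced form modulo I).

First compute the reduced Gröbner basis of I by Buchberger's algorithm.
f_1 = ⅓x² - x - 6y - 16/3, LT = x².
f_2 = xy - 10x - 8y² + 10y + 40, LT = xy.
f_3 = -x² - 4xy + 2y - 2, LT = x².

S(f_1,f_2): lcm = x²y. S = 10x² + 8xy² - 13xy - 40x - 18y² - 16y.
  leading term x²: subtract (30)·f_1 from 10x² + 8xy² - 13xy - 40x - 18y² - 16y → 8xy² - 13xy - 10x - 18y² + 164y + 160
  leading term xy²: subtract (8y)·f_2 from 8xy² - 13xy - 10x - 18y² + 164y + 160 → 67xy - 10x + 64y³ - 98y² - 156y + 160
  leading term xy: subtract (67)·f_2 from 67xy - 10x + 64y³ - 98y² - 156y + 160 → 660x + 64y³ + 438y² - 826y - 2520
  leading term x: no divisor's leading term divides it; move 660x to the remainder.
  leading term y³: no divisor's leading term divides it; move 64y³ to the remainder.
  leading term y²: no divisor's leading term divides it; move 438y² to the remainder.
  leading term y: no divisor's leading term divides it; move -826y to the remainder.
  leading term 1: no divisor's leading term divides it; move -2520 to the remainder.
  remainder 660x + 64y³ + 438y² - 826y - 2520 ≠ 0; add h_4 = 660x + 64y³ + 438y² - 826y - 2520 to the basis.

S(f_1,f_3): lcm = x². S = -4xy - 3x - 16y - 18.
  leading term xy: subtract (-4)·f_2 from -4xy - 3x - 16y - 18 → -43x - 32y² + 24y + 142
  leading term x: subtract (-43/660)·h_4 from -43x - 32y² + 24y + 142 → 688/165y³ - 381/110y² - 9839/330y - 244/11
  leading term y³: no divisor's leading term divides it; move 688/165y³ to the remainder.
  leading term y²: no divisor's leading term divides it; move -381/110y² to the remainder.
  leading term y: no divisor's leading term divides it; move -9839/330y to the remainder.
  leading term 1: no divisor's leading term divides it; move -244/11 to the remainder.
  remainder 688/165y³ - 381/110y² - 9839/330y - 244/11 ≠ 0; add h_5 = 688/165y³ - 381/110y² - 9839/330y - 244/11 to the basis.

S(f_2,f_3): lcm = x²y. S = -10x² - 12xy² + 10xy + 40x + 2y² - 2y.
  leading term x²: subtract (-30)·f_1 from -10x² - 12xy² + 10xy + 40x + 2y² - 2y → -12xy² + 10xy + 10x + 2y² - 182y - 160
  leading term xy²: subtract (-12y)·f_2 from -12xy² + 10xy + 10x + 2y² - 182y - 160 → -110xy + 10x - 96y³ + 122y² + 298y - 160
  leading term xy: subtract (-110)·f_2 from -110xy + 10x - 96y³ + 122y² + 298y - 160 → -1090x - 96y³ - 758y² + 1398y + 4240
  leading term x: subtract (-109/66)·h_4 from -1090x - 96y³ - 758y² + 1398y + 4240 → 320/33y³ - 381/11y² + 1117/33y + 860/11
  leading term y³: subtract (100/43)·h_5 from 320/33y³ - 381/11y² + 1117/33y + 860/11 → -1143/43y² + 4437/43y + 5580/43
  leading term y²: no divisor's leading term divides it; move -1143/43y² to the remainder.
  leading term y: no divisor's leading term divides it; move 4437/43y to the remainder.
  leading term 1: no divisor's leading term divides it; move 5580/43 to the remainder.
  remainder -1143/43y² + 4437/43y + 5580/43 ≠ 0; add h_6 = -1143/43y² + 4437/43y + 5580/43 to the basis.

S(f_2,h_5): lcm = xy³. S = -12617/1376xy² + 9839/1376xy + 915/172x - 8y⁴ + 10y³ + 40y².
  leading term xy²: subtract (-12617/1376y)·f_2 from -12617/1376xy² + 9839/1376xy + 915/172x - 8y⁴ + 10y³ + 40y² → -116331/1376xy + 915/172x - 8y⁴ - 10897/172y³ + 90605/688y² + 63085/172y
  leading term xy: subtract (-116331/1376)·f_2 from -116331/1376xy + 915/172x - 8y⁴ - 10897/172y³ + 90605/688y² + 63085/172y → -577995/688x - 8y⁴ - 10897/172y³ - 374719/688y² + 833995/688y + 581655/172
  leading term x: subtract (-3503/2752)·h_4 from -577995/688x - 8y⁴ - 10897/172y³ - 374719/688y² + 833995/688y + 581655/172 → -8y⁴ + 3115/172y³ + 17719/1376y² + 221251/1376y + 59865/344
  leading term y⁴: subtract (-165/86y)·h_5 from -8y⁴ + 3115/172y³ + 17719/1376y² + 221251/1376y + 59865/344 → 493/43y³ - 60993/1376y² + 162691/1376y + 59865/344
  leading term y³: subtract (81345/29584)·h_5 from 493/43y³ - 60993/1376y² + 162691/1376y + 59865/344 → -64350/1849y² + 2961585/14792y + 3476385/14792
  leading term y²: subtract (7150/5461)·h_6 from -64350/1849y² + 2961585/14792y + 3476385/14792 → 2844765/43688y + 2844765/43688
  leading term y: no divisor's leading term divides it; move 2844765/43688y to the remainder.
  leading term 1: no divisor's leading term divides it; move 2844765/43688 to the remainder.
  remainder 2844765/43688y + 2844765/43688 ≠ 0; add h_7 = 2844765/43688y + 2844765/43688 to the basis.

The other S-polynomials (S(f_1,h_4), S(f_2,h_4), S(f_3,h_4), S(f_1,h_5), S(f_3,h_5), S(h_4,h_5), S(f_1,h_6), S(f_2,h_6), S(f_3,h_6), S(h_4,h_6), S(h_5,h_6), S(f_1,h_7), S(f_2,h_7), S(f_3,h_7), S(h_4,h_7), S(h_5,h_7), S(h_6,h_7)) all reduce to 0 modulo the current basis, so we have a Gröbner basis.
Inter-reduce: drop elements whose leading term is divisible by another's, tail-reduce, and make monic.
Reduced Gröbner basis: {x - 2, y + 1}.
Label its elements g_1 = x - 2, g_2 = y + 1.

Reduce p = 4x - 10y² - ⅓y + 8/3 modulo G:
  leading term x: subtract (4)·g_1 from 4x - 10y² - ⅓y + 8/3 → -10y² - ⅓y + 32/3
  leading term y²: subtract (-10y)·g_2 from -10y² - ⅓y + 32/3 → 29/3y + 32/3
  leading term y: subtract (29/3)·g_2 from 29/3y + 32/3 → 1
  leading term 1: no divisor's leading term divides it; move 1 to the remainder.
  normal form = 1.
The normal form is nonzero, so p ∉ I. Since p minus its normal form lies in I, I + (p) = I + (r) where r = 1; decide whether this ideal is the whole ring.
Here r = 1 is a nonzero constant, hence a unit: 1 ∈ I + (p), the Gröbner basis of I + (p) is {1}, and the enlarged system has no common solution — adjoining p is inconsistent.

Adjoining 4x - 10y² - ⅓y + 8/3 makes the ideal the whole ring: the system is inconsistent.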